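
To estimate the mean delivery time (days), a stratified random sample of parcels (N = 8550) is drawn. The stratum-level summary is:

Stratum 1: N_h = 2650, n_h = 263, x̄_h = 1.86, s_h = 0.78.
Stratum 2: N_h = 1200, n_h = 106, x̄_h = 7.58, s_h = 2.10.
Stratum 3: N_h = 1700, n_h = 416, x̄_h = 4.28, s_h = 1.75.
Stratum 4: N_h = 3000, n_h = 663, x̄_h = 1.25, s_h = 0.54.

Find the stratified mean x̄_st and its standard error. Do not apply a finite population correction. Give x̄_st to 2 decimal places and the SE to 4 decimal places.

x̄_st = Σ W_h x̄_h = (2650·1.86 + 1200·7.58 + 1700·4.28 + 3000·1.25)/8550 = 2.92994
V̂(x̄_st) = Σ W_h² s_h²/n_h, with W_h = N_h/N and N = 8550:
  stratum 1: (2650/8550)²·0.78²/263 = 0.000222225
  stratum 2: (1200/8550)²·2.10²/106 = 0.000819526
  stratum 3: (1700/8550)²·1.75²/416 = 0.000291037
  stratum 4: (3000/8550)²·0.54²/663 = 5.41482e-05
V̂(x̄_st) = 0.00138694
SE(x̄_st) = √0.00138694 = 0.0372416

x̄_st ≈ 2.93, SE ≈ 0.0372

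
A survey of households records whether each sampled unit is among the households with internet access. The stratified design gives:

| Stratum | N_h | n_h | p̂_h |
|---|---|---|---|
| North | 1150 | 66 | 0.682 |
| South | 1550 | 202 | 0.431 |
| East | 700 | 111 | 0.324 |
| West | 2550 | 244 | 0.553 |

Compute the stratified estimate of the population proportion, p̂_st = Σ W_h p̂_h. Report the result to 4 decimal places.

p̂_st ≈ 0.5192

N = 5950; stratum weights W_h = N_h/N.
p̂_st = Σ W_h p̂_h = (1150·0.682 + 1550·0.431 + 700·0.324 + 2550·0.553)/5950 = 0.51921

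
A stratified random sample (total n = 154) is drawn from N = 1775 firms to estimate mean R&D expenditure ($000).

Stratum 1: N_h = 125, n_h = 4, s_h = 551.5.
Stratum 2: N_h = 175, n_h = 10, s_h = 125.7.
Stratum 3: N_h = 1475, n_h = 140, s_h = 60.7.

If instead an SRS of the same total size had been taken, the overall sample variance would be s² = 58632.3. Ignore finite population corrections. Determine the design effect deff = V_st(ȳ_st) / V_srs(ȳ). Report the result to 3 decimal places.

deff ≈ 1.079

V̂(ȳ_st) = Σ W_h² s_h²/n_h, with W_h = N_h/N and N = 1775:
  stratum 1: (125/1775)²·551.5²/4 = 377.098
  stratum 2: (175/1775)²·125.7²/10 = 15.3585
  stratum 3: (1475/1775)²·60.7²/140 = 18.1734
V_st = 410.63
V_srs = s²/n = 58632.3/154 = 380.729
deff = V_st / V_srs = 410.63/380.729 = 1.0785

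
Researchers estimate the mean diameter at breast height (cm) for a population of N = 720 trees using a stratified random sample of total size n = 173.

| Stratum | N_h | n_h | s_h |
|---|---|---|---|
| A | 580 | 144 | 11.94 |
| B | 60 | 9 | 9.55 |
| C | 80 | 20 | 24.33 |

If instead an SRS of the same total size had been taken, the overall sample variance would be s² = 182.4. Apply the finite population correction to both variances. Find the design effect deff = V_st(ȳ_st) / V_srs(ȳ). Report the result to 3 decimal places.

deff ≈ 1.020

V̂(ȳ_st) = Σ W_h² (1 − n_h/N_h) s_h²/n_h, with W_h = N_h/N and N = 720:
  stratum A: (580/720)²·(1 − 144/580)·11.94²/144 = 0.482943
  stratum B: (60/720)²·(1 − 9/60)·9.55²/9 = 0.0598165
  stratum C: (80/720)²·(1 − 20/80)·24.33²/20 = 0.27405
V_st = 0.81681
V_srs = (1 − 173/720)·182.4/173 = 0.801002
deff = V_st / V_srs = 0.81681/0.801002 = 1.0197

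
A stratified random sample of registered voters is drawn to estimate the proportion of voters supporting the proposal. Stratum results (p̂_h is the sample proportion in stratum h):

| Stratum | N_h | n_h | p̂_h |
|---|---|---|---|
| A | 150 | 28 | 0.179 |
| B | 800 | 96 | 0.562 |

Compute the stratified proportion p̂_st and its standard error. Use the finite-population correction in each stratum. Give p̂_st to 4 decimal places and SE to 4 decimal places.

N = 950; stratum weights W_h = N_h/N.
p̂_st = Σ W_h p̂_h = (150·0.179 + 800·0.562)/950 = 0.50153
V̂(p̂_st) = Σ W_h² (1 − n_h/N_h) p̂_h(1−p̂_h)/(n_h−1):
  stratum A: (150/950)²·(1 − 28/150)·0.179·0.821/27 = 0.000110366
  stratum B: (800/950)²·(1 − 96/800)·0.562·0.438/95 = 0.00161697
V̂(p̂_st) = 0.00172734; SE = √V̂ = 0.0415612

p̂_st ≈ 0.5015, SE ≈ 0.0416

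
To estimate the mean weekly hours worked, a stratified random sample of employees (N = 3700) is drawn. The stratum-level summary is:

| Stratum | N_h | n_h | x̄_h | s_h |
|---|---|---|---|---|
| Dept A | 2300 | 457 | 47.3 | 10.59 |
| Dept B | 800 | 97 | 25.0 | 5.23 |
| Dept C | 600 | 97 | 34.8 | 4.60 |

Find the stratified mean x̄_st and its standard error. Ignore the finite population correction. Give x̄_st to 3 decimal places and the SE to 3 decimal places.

x̄_st ≈ 40.451, SE ≈ 0.337

x̄_st = Σ W_h x̄_h = (2300·47.3 + 800·25.0 + 600·34.8)/3700 = 40.45135
V̂(x̄_st) = Σ W_h² s_h²/n_h, with W_h = N_h/N and N = 3700:
  stratum Dept A: (2300/3700)²·10.59²/457 = 0.0948261
  stratum Dept B: (800/3700)²·5.23²/97 = 0.0131828
  stratum Dept C: (600/3700)²·4.60²/97 = 0.00573645
V̂(x̄_st) = 0.113745
SE(x̄_st) = √0.113745 = 0.337262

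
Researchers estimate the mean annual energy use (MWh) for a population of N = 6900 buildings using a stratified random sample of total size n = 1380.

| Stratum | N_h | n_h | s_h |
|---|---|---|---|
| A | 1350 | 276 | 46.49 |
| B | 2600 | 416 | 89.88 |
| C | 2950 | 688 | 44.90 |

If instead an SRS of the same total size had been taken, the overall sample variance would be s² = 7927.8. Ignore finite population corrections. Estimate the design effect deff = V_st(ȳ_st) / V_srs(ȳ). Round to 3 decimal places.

V̂(ȳ_st) = Σ W_h² s_h²/n_h, with W_h = N_h/N and N = 6900:
  stratum A: (1350/6900)²·46.49²/276 = 0.299764
  stratum B: (2600/6900)²·89.88²/416 = 2.75728
  stratum C: (2950/6900)²·44.90²/688 = 0.535612
V_st = 3.59266
V_srs = s²/n = 7927.8/1380 = 5.74478
deff = V_st / V_srs = 3.59266/5.74478 = 0.6254

deff ≈ 0.625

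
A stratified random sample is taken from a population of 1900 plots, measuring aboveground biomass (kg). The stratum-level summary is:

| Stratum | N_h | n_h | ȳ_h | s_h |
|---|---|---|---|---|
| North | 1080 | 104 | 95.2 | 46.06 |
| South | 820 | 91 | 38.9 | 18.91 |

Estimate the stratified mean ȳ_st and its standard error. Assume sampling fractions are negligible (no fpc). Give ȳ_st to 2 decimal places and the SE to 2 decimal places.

ȳ_st ≈ 70.90, SE ≈ 2.71

ȳ_st = Σ W_h ȳ_h = (1080·95.2 + 820·38.9)/1900 = 70.90211
V̂(ȳ_st) = Σ W_h² s_h²/n_h, with W_h = N_h/N and N = 1900:
  stratum North: (1080/1900)²·46.06²/104 = 6.59105
  stratum South: (820/1900)²·18.91²/91 = 0.731918
V̂(ȳ_st) = 7.32297
SE(ȳ_st) = √7.32297 = 2.7061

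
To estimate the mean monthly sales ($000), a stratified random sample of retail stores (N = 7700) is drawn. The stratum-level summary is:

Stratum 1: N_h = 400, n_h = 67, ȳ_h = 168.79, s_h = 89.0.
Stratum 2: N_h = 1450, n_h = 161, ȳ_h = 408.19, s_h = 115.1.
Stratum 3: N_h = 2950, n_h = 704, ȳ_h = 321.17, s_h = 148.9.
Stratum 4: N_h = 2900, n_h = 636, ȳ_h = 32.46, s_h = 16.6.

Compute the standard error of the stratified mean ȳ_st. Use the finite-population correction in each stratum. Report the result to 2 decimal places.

V̂(ȳ_st) = Σ W_h² (1 − n_h/N_h) s_h²/n_h, with W_h = N_h/N and N = 7700:
  stratum 1: (400/7700)²·(1 − 67/400)·89.0²/67 = 0.2656
  stratum 2: (1450/7700)²·(1 − 161/1450)·115.1²/161 = 2.59397
  stratum 3: (2950/7700)²·(1 − 704/2950)·148.9²/704 = 3.51939
  stratum 4: (2900/7700)²·(1 − 636/2900)·16.6²/636 = 0.0479791
V̂(ȳ_st) = 6.42693
SE(ȳ_st) = √6.42693 = 2.53514

SE(ȳ_st) ≈ 2.54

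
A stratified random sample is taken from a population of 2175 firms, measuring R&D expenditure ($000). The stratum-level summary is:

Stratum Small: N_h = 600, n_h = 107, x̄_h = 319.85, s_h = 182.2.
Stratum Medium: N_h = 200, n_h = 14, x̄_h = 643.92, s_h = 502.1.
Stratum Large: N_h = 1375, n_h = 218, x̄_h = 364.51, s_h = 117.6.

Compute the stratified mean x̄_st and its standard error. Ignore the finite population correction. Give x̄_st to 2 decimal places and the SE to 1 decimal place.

x̄_st ≈ 377.88, SE ≈ 14.2

x̄_st = Σ W_h x̄_h = (600·319.85 + 200·643.92 + 1375·364.51)/2175 = 377.88287
V̂(x̄_st) = Σ W_h² s_h²/n_h, with W_h = N_h/N and N = 2175:
  stratum Small: (600/2175)²·182.2²/107 = 23.6101
  stratum Medium: (200/2175)²·502.1²/14 = 152.263
  stratum Large: (1375/2175)²·117.6²/218 = 25.3539
V̂(x̄_st) = 201.227
SE(x̄_st) = √201.227 = 14.1854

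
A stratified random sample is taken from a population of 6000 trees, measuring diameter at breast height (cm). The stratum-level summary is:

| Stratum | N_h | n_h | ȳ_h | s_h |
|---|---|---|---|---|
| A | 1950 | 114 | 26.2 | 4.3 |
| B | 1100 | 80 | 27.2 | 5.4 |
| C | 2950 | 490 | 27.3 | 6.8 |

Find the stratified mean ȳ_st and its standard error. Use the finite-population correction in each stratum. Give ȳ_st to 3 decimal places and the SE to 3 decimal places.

ȳ_st ≈ 26.924, SE ≈ 0.216

ȳ_st = Σ W_h ȳ_h = (1950·26.2 + 1100·27.2 + 2950·27.3)/6000 = 26.92417
V̂(ȳ_st) = Σ W_h² (1 − n_h/N_h) s_h²/n_h, with W_h = N_h/N and N = 6000:
  stratum A: (1950/6000)²·(1 − 114/1950)·4.3²/114 = 0.0161301
  stratum B: (1100/6000)²·(1 − 80/1100)·5.4²/80 = 0.0113603
  stratum C: (2950/6000)²·(1 − 490/2950)·6.8²/490 = 0.0190229
V̂(ȳ_st) = 0.0465132
SE(ȳ_st) = √0.0465132 = 0.215669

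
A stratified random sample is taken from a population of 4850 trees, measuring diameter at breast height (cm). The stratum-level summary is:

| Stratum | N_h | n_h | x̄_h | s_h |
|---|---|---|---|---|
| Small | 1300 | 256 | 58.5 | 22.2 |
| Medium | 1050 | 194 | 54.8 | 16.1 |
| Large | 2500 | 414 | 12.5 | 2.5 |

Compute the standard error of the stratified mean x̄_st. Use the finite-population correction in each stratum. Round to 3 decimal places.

SE(x̄_st) ≈ 0.407

V̂(x̄_st) = Σ W_h² (1 − n_h/N_h) s_h²/n_h, with W_h = N_h/N and N = 4850:
  stratum Small: (1300/4850)²·(1 − 256/1300)·22.2²/256 = 0.111078
  stratum Medium: (1050/4850)²·(1 − 194/1050)·16.1²/194 = 0.051054
  stratum Large: (2500/4850)²·(1 − 414/2500)·2.5²/414 = 0.00334696
V̂(x̄_st) = 0.165479
SE(x̄_st) = √0.165479 = 0.40679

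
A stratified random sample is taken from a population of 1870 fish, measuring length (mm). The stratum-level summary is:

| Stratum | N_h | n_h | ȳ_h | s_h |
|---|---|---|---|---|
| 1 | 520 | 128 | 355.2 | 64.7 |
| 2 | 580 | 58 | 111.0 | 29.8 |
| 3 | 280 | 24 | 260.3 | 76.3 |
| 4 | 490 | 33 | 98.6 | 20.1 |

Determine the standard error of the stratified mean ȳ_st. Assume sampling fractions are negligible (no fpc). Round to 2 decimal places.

SE(ȳ_st) ≈ 3.21

V̂(ȳ_st) = Σ W_h² s_h²/n_h, with W_h = N_h/N and N = 1870:
  stratum 1: (520/1870)²·64.7²/128 = 2.52884
  stratum 2: (580/1870)²·29.8²/58 = 1.47291
  stratum 3: (280/1870)²·76.3²/24 = 5.43839
  stratum 4: (490/1870)²·20.1²/33 = 0.840596
V̂(ȳ_st) = 10.2807
SE(ȳ_st) = √10.2807 = 3.20636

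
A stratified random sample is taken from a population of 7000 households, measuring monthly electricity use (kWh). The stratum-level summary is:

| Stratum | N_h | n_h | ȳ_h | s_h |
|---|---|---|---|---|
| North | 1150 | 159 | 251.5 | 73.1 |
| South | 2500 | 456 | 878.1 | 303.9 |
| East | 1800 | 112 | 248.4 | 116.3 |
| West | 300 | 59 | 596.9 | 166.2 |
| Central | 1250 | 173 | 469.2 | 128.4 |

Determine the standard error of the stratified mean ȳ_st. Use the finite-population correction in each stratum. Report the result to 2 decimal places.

SE(ȳ_st) ≈ 5.72

V̂(ȳ_st) = Σ W_h² (1 − n_h/N_h) s_h²/n_h, with W_h = N_h/N and N = 7000:
  stratum North: (1150/7000)²·(1 − 159/1150)·73.1²/159 = 0.781651
  stratum South: (2500/7000)²·(1 − 456/2500)·303.9²/456 = 21.1213
  stratum East: (1800/7000)²·(1 − 112/1800)·116.3²/112 = 7.48842
  stratum West: (300/7000)²·(1 − 59/300)·166.2²/59 = 0.6908
  stratum Central: (1250/7000)²·(1 − 173/1250)·128.4²/173 = 2.61826
V̂(ȳ_st) = 32.7005
SE(ȳ_st) = √32.7005 = 5.71843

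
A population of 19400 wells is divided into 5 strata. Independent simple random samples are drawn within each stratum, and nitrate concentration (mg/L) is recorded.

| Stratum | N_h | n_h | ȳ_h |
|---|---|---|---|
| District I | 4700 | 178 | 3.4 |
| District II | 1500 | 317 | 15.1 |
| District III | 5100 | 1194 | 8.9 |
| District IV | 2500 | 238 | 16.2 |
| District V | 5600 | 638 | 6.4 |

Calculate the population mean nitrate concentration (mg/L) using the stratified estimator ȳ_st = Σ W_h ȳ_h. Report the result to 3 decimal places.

N = Σ N_h = 19400. Stratum weights W_h = N_h/N.
ȳ_st = (4700·3.4 + 1500·15.1 + 5100·8.9 + 2500·16.2 + 5600·6.4) / 19400 = 8.26598

ȳ_st ≈ 8.266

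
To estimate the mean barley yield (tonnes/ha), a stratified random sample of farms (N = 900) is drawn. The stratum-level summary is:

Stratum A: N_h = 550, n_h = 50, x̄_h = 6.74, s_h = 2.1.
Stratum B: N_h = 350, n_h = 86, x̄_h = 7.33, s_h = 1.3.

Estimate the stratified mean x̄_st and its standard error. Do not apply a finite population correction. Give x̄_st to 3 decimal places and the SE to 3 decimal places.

x̄_st = Σ W_h x̄_h = (550·6.74 + 350·7.33)/900 = 6.96944
V̂(x̄_st) = Σ W_h² s_h²/n_h, with W_h = N_h/N and N = 900:
  stratum A: (550/900)²·2.1²/50 = 0.0329389
  stratum B: (350/900)²·1.3²/86 = 0.00297194
V̂(x̄_st) = 0.0359108
SE(x̄_st) = √0.0359108 = 0.189502

x̄_st ≈ 6.969, SE ≈ 0.190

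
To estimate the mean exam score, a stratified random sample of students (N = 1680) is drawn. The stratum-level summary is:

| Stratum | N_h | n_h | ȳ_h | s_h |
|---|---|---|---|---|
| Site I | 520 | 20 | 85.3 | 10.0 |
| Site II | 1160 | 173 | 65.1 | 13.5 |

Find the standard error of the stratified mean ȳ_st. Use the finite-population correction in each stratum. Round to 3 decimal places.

V̂(ȳ_st) = Σ W_h² (1 − n_h/N_h) s_h²/n_h, with W_h = N_h/N and N = 1680:
  stratum Site I: (520/1680)²·(1 − 20/520)·10.0²/20 = 0.460601
  stratum Site II: (1160/1680)²·(1 − 173/1160)·13.5²/173 = 0.427344
V̂(ȳ_st) = 0.887945
SE(ȳ_st) = √0.887945 = 0.942308

SE(ȳ_st) ≈ 0.942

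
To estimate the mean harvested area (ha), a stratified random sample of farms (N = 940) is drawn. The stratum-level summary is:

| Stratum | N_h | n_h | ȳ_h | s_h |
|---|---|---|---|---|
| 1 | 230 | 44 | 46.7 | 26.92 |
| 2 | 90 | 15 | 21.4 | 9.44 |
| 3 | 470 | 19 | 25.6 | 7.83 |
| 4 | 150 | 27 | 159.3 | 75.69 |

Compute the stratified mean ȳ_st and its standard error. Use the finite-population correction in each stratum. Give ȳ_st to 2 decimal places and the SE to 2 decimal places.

ȳ_st = Σ W_h ȳ_h = (230·46.7 + 90·21.4 + 470·25.6 + 150·159.3)/940 = 51.69574
V̂(ȳ_st) = Σ W_h² (1 − n_h/N_h) s_h²/n_h, with W_h = N_h/N and N = 940:
  stratum 1: (230/940)²·(1 − 44/230)·26.92²/44 = 0.797412
  stratum 2: (90/940)²·(1 − 15/90)·9.44²/15 = 0.0453838
  stratum 3: (470/940)²·(1 − 19/470)·7.83²/19 = 0.774085
  stratum 4: (150/940)²·(1 − 27/150)·75.69²/27 = 4.43051
V̂(ȳ_st) = 6.04739
SE(ȳ_st) = √6.04739 = 2.45914

ȳ_st ≈ 51.70, SE ≈ 2.46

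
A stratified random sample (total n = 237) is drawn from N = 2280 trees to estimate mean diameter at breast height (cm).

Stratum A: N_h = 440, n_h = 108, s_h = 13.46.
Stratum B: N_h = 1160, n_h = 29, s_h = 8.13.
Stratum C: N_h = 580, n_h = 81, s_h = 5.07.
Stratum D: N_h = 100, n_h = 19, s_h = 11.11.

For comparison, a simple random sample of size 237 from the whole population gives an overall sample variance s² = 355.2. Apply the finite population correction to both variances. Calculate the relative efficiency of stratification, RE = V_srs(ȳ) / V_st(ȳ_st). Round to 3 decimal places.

V̂(ȳ_st) = Σ W_h² (1 − n_h/N_h) s_h²/n_h, with W_h = N_h/N and N = 2280:
  stratum A: (440/2280)²·(1 − 108/440)·13.46²/108 = 0.0471398
  stratum B: (1160/2280)²·(1 − 29/1160)·8.13²/29 = 0.57522
  stratum C: (580/2280)²·(1 − 81/580)·5.07²/81 = 0.0176681
  stratum D: (100/2280)²·(1 − 19/100)·11.11²/19 = 0.0101225
V_st = 0.65015
V_srs = (1 − 237/2280)·355.2/237 = 1.34294
Relative efficiency = V_srs / V_st = 1.34294/0.65015 = 2.0656

RE ≈ 2.066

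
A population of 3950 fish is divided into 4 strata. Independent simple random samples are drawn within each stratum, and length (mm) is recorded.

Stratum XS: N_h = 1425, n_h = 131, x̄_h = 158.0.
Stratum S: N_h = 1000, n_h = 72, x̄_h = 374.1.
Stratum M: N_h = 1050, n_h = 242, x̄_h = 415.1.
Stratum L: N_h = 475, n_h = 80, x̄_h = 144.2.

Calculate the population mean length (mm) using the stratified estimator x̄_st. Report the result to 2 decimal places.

N = Σ N_h = 3950. Stratum weights W_h = N_h/N.
x̄_st = (1425·158.0 + 1000·374.1 + 1050·415.1 + 475·144.2) / 3950 = 279.3924

x̄_st ≈ 279.39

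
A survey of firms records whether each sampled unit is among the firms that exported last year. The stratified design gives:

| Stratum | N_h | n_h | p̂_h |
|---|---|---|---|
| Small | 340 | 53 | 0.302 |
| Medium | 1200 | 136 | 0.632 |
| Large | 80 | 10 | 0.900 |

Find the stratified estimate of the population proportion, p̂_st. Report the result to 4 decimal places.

N = 1620; stratum weights W_h = N_h/N.
p̂_st = Σ W_h p̂_h = (340·0.302 + 1200·0.632 + 80·0.900)/1620 = 0.57598

p̂_st ≈ 0.5760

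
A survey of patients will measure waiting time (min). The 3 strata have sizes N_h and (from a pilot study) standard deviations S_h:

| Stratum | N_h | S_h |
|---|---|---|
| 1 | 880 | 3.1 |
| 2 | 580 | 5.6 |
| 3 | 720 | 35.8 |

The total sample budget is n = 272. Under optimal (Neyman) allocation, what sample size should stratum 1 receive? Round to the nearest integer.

23

Neyman allocation: n_h = n · N_h S_h / Σ N_i S_i, with n = 272.
  stratum 1: N_h·S_h = 880·3.1 = 2728.00
  stratum 2: N_h·S_h = 580·5.6 = 3248.00
  stratum 3: N_h·S_h = 720·35.8 = 25776.00
Σ N_h S_h = 31752.00
n for stratum 1 = 272·2728.00/31752.00 = 23.369 → 23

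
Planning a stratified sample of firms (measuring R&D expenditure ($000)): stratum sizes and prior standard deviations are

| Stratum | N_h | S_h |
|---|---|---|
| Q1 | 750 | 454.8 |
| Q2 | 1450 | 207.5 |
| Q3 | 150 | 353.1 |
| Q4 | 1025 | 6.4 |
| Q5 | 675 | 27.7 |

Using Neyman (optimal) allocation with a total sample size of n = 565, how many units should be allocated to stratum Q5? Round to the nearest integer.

Neyman allocation: n_h = n · N_h S_h / Σ N_i S_i, with n = 565.
  stratum Q1: N_h·S_h = 750·454.8 = 341100.00
  stratum Q2: N_h·S_h = 1450·207.5 = 300875.00
  stratum Q3: N_h·S_h = 150·353.1 = 52965.00
  stratum Q4: N_h·S_h = 1025·6.4 = 6560.00
  stratum Q5: N_h·S_h = 675·27.7 = 18697.50
Σ N_h S_h = 720197.50
n for stratum Q5 = 565·18697.50/720197.50 = 14.668 → 15

15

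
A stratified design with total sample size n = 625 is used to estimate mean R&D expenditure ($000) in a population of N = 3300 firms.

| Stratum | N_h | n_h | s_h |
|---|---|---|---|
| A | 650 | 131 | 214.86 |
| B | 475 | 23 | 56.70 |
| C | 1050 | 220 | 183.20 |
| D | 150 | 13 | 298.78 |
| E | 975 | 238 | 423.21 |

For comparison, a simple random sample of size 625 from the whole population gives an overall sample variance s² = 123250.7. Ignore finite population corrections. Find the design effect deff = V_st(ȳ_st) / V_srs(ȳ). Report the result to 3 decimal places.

deff ≈ 0.567

V̂(ȳ_st) = Σ W_h² s_h²/n_h, with W_h = N_h/N and N = 3300:
  stratum A: (650/3300)²·214.86²/131 = 13.6722
  stratum B: (475/3300)²·56.70²/23 = 2.89599
  stratum C: (1050/3300)²·183.20²/220 = 15.4447
  stratum D: (150/3300)²·298.78²/13 = 14.1878
  stratum E: (975/3300)²·423.21²/238 = 65.6926
V_st = 111.893
V_srs = s²/n = 123250.7/625 = 197.201
deff = V_st / V_srs = 111.893/197.201 = 0.5674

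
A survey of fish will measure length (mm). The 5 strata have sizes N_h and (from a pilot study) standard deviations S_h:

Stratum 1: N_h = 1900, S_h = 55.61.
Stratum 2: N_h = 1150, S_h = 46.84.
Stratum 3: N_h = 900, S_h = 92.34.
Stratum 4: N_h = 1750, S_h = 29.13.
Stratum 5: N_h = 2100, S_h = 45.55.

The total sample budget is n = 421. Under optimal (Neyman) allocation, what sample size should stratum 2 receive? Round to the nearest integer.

Neyman allocation: n_h = n · N_h S_h / Σ N_i S_i, with n = 421.
  stratum 1: N_h·S_h = 1900·55.61 = 105659.00
  stratum 2: N_h·S_h = 1150·46.84 = 53866.00
  stratum 3: N_h·S_h = 900·92.34 = 83106.00
  stratum 4: N_h·S_h = 1750·29.13 = 50977.50
  stratum 5: N_h·S_h = 2100·45.55 = 95655.00
Σ N_h S_h = 389263.50
n for stratum 2 = 421·53866.00/389263.50 = 58.258 → 58

58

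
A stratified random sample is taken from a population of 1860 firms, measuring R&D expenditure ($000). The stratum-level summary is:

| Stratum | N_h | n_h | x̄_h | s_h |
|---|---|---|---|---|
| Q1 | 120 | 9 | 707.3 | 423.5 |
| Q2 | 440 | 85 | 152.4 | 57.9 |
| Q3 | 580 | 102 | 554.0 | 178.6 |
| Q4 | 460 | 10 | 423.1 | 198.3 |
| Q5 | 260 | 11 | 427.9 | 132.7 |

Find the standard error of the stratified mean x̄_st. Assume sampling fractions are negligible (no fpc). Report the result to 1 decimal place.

V̂(x̄_st) = Σ W_h² s_h²/n_h, with W_h = N_h/N and N = 1860:
  stratum Q1: (120/1860)²·423.5²/9 = 82.947
  stratum Q2: (440/1860)²·57.9²/85 = 2.20708
  stratum Q3: (580/1860)²·178.6²/102 = 30.4083
  stratum Q4: (460/1860)²·198.3²/10 = 240.511
  stratum Q5: (260/1860)²·132.7²/11 = 31.2802
V̂(x̄_st) = 387.354
SE(x̄_st) = √387.354 = 19.6813

SE(x̄_st) ≈ 19.7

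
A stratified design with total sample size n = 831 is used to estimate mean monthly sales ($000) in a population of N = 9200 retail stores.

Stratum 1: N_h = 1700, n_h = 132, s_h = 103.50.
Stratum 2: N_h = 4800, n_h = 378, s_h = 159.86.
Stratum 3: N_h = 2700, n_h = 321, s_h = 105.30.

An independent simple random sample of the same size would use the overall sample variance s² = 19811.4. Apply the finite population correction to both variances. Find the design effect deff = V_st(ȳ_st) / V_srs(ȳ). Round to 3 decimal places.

V̂(ȳ_st) = Σ W_h² (1 − n_h/N_h) s_h²/n_h, with W_h = N_h/N and N = 9200:
  stratum 1: (1700/9200)²·(1 − 132/1700)·103.50²/132 = 2.5558
  stratum 2: (4800/9200)²·(1 − 378/4800)·159.86²/378 = 16.954
  stratum 3: (2700/9200)²·(1 − 321/2700)·105.30²/321 = 2.62141
V_st = 22.1312
V_srs = (1 − 831/9200)·19811.4/831 = 21.687
deff = V_st / V_srs = 22.1312/21.687 = 1.0205

deff ≈ 1.020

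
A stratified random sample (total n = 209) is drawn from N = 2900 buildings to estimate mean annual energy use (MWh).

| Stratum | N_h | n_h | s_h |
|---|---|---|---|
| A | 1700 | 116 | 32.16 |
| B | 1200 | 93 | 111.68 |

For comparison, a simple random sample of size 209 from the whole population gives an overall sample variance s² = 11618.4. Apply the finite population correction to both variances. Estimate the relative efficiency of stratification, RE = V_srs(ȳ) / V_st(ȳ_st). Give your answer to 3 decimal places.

V̂(ȳ_st) = Σ W_h² (1 − n_h/N_h) s_h²/n_h, with W_h = N_h/N and N = 2900:
  stratum A: (1700/2900)²·(1 − 116/1700)·32.16²/116 = 2.85484
  stratum B: (1200/2900)²·(1 − 93/1200)·111.68²/93 = 21.1836
V_st = 24.0385
V_srs = (1 − 209/2900)·11618.4/209 = 51.5841
Relative efficiency = V_srs / V_st = 51.5841/24.0385 = 2.1459

RE ≈ 2.146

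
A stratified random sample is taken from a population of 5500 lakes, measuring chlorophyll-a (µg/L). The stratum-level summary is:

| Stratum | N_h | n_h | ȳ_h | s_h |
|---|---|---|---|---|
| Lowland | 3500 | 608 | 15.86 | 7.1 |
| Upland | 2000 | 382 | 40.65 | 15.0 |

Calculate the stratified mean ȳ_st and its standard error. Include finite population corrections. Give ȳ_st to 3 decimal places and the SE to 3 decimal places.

ȳ_st = Σ W_h ȳ_h = (3500·15.86 + 2000·40.65)/5500 = 24.87455
V̂(ȳ_st) = Σ W_h² (1 − n_h/N_h) s_h²/n_h, with W_h = N_h/N and N = 5500:
  stratum Lowland: (3500/5500)²·(1 − 608/3500)·7.1²/608 = 0.027743
  stratum Upland: (2000/5500)²·(1 − 382/2000)·15.0²/382 = 0.063009
V̂(ȳ_st) = 0.090752
SE(ȳ_st) = √0.090752 = 0.301251

ȳ_st ≈ 24.875, SE ≈ 0.301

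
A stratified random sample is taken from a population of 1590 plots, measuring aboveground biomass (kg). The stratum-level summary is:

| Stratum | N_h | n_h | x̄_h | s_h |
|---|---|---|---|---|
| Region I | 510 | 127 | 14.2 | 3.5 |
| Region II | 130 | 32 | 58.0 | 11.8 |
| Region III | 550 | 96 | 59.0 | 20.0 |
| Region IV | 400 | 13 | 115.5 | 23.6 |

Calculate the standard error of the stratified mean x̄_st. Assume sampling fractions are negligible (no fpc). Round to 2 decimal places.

V̂(x̄_st) = Σ W_h² s_h²/n_h, with W_h = N_h/N and N = 1590:
  stratum Region I: (510/1590)²·3.5²/127 = 0.00992381
  stratum Region II: (130/1590)²·11.8²/32 = 0.0290875
  stratum Region III: (550/1590)²·20.0²/96 = 0.498563
  stratum Region IV: (400/1590)²·23.6²/13 = 2.71148
V̂(x̄_st) = 3.24905
SE(x̄_st) = √3.24905 = 1.80251

SE(x̄_st) ≈ 1.80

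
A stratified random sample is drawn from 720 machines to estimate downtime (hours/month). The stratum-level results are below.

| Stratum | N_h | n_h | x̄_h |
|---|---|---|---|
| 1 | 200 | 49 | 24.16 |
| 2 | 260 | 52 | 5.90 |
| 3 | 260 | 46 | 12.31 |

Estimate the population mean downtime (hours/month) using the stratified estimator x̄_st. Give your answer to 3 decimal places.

x̄_st ≈ 13.287

N = Σ N_h = 720. Stratum weights W_h = N_h/N.
x̄_st = (200·24.16 + 260·5.90 + 260·12.31) / 720 = 13.28694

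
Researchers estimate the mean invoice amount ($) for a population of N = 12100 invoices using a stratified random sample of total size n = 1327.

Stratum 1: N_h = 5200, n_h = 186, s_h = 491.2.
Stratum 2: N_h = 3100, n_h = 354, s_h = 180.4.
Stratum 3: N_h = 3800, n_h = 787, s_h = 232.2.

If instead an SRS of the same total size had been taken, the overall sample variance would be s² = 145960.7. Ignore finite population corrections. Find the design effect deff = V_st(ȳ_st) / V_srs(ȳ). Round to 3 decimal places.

V̂(ȳ_st) = Σ W_h² s_h²/n_h, with W_h = N_h/N and N = 12100:
  stratum 1: (5200/12100)²·491.2²/186 = 239.574
  stratum 2: (3100/12100)²·180.4²/354 = 6.03424
  stratum 3: (3800/12100)²·232.2²/787 = 6.75688
V_st = 252.365
V_srs = s²/n = 145960.7/1327 = 109.993
deff = V_st / V_srs = 252.365/109.993 = 2.2944

deff ≈ 2.294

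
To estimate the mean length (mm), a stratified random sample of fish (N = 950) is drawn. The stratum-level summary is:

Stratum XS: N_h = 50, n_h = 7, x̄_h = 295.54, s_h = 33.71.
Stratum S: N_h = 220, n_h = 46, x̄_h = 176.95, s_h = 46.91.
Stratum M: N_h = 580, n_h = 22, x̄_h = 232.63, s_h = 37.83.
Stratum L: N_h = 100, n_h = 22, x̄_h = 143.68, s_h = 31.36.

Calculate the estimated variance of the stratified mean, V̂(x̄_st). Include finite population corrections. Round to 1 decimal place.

V̂(x̄_st) ≈ 26.1

V̂(x̄_st) = Σ W_h² (1 − n_h/N_h) s_h²/n_h, with W_h = N_h/N and N = 950:
  stratum XS: (50/950)²·(1 − 7/50)·33.71²/7 = 0.386733
  stratum S: (220/950)²·(1 − 46/220)·46.91²/46 = 2.02907
  stratum M: (580/950)²·(1 − 22/580)·37.83²/22 = 23.3273
  stratum L: (100/950)²·(1 − 22/100)·31.36²/22 = 0.386346
V̂(x̄_st) = 26.1295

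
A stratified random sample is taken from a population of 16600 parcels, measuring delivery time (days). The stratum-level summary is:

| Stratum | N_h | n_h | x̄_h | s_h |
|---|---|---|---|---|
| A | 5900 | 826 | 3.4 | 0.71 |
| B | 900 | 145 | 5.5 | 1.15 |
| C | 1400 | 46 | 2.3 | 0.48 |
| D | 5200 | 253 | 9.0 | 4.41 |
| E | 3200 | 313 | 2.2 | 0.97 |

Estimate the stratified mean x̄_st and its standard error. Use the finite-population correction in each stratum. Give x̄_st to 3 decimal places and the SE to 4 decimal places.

x̄_st ≈ 4.944, SE ≈ 0.0860

x̄_st = Σ W_h x̄_h = (5900·3.4 + 900·5.5 + 1400·2.3 + 5200·9.0 + 3200·2.2)/16600 = 4.94398
V̂(x̄_st) = Σ W_h² (1 − n_h/N_h) s_h²/n_h, with W_h = N_h/N and N = 16600:
  stratum A: (5900/16600)²·(1 − 826/5900)·0.71²/826 = 6.63014e-05
  stratum B: (900/16600)²·(1 − 145/900)·1.15²/145 = 2.24906e-05
  stratum C: (1400/16600)²·(1 − 46/1400)·0.48²/46 = 3.44552e-05
  stratum D: (5200/16600)²·(1 − 253/5200)·4.41²/253 = 0.00717605
  stratum E: (3200/16600)²·(1 − 313/3200)·0.97²/313 = 0.000100781
V̂(x̄_st) = 0.00740008
SE(x̄_st) = √0.00740008 = 0.0860237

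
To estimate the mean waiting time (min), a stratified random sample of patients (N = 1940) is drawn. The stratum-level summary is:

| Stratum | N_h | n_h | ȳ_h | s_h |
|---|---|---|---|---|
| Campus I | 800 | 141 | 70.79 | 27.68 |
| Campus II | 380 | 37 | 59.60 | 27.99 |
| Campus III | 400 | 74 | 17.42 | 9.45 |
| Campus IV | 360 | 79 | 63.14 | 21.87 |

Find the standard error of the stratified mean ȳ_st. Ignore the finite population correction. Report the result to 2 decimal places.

SE(ȳ_st) ≈ 1.41

V̂(ȳ_st) = Σ W_h² s_h²/n_h, with W_h = N_h/N and N = 1940:
  stratum Campus I: (800/1940)²·27.68²/141 = 0.924037
  stratum Campus II: (380/1940)²·27.99²/37 = 0.812396
  stratum Campus III: (400/1940)²·9.45²/74 = 0.0513037
  stratum Campus IV: (360/1940)²·21.87²/79 = 0.208484
V̂(ȳ_st) = 1.99622
SE(ȳ_st) = √1.99622 = 1.41288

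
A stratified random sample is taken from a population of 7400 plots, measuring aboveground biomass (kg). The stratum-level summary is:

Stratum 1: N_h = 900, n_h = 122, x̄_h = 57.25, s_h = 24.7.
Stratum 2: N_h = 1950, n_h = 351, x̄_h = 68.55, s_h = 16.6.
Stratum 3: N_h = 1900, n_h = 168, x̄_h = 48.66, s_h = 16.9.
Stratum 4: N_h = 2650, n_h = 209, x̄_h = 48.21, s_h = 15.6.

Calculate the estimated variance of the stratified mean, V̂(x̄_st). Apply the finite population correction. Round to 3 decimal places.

V̂(x̄_st) = Σ W_h² (1 − n_h/N_h) s_h²/n_h, with W_h = N_h/N and N = 7400:
  stratum 1: (900/7400)²·(1 − 122/900)·24.7²/122 = 0.063943
  stratum 2: (1950/7400)²·(1 − 351/1950)·16.6²/351 = 0.0447022
  stratum 3: (1900/7400)²·(1 − 168/1900)·16.9²/168 = 0.102165
  stratum 4: (2650/7400)²·(1 − 209/2650)·15.6²/209 = 0.137548
V̂(x̄_st) = 0.348358

V̂(x̄_st) ≈ 0.348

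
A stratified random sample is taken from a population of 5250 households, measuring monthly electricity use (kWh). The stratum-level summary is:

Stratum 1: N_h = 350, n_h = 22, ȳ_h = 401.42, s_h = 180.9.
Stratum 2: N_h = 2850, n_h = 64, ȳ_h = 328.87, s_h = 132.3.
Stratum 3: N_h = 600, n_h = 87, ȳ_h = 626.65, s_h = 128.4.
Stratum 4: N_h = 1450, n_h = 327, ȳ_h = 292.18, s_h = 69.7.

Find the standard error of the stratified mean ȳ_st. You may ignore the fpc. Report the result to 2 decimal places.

SE(ȳ_st) ≈ 9.53

V̂(ȳ_st) = Σ W_h² s_h²/n_h, with W_h = N_h/N and N = 5250:
  stratum 1: (350/5250)²·180.9²/22 = 6.61107
  stratum 2: (2850/5250)²·132.3²/64 = 80.5955
  stratum 3: (600/5250)²·128.4²/87 = 2.47511
  stratum 4: (1450/5250)²·69.7²/327 = 1.13327
V̂(ȳ_st) = 90.815
SE(ȳ_st) = √90.815 = 9.52969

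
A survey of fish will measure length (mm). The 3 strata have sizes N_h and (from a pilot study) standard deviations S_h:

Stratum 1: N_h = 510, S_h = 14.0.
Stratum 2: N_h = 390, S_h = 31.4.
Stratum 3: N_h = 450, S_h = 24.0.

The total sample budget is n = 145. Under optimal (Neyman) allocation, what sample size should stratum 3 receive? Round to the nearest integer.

Neyman allocation: n_h = n · N_h S_h / Σ N_i S_i, with n = 145.
  stratum 1: N_h·S_h = 510·14.0 = 7140.00
  stratum 2: N_h·S_h = 390·31.4 = 12246.00
  stratum 3: N_h·S_h = 450·24.0 = 10800.00
Σ N_h S_h = 30186.00
n for stratum 3 = 145·10800.00/30186.00 = 51.878 → 52

52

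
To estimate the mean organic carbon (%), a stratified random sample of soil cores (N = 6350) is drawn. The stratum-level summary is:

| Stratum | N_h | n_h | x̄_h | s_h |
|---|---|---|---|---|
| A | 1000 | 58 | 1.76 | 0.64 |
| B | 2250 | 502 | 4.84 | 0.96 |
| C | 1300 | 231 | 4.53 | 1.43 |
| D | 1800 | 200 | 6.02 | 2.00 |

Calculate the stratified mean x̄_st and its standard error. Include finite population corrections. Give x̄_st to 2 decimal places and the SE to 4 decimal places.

x̄_st ≈ 4.63, SE ≈ 0.0456

x̄_st = Σ W_h x̄_h = (1000·1.76 + 2250·4.84 + 1300·4.53 + 1800·6.02)/6350 = 4.62598
V̂(x̄_st) = Σ W_h² (1 − n_h/N_h) s_h²/n_h, with W_h = N_h/N and N = 6350:
  stratum A: (1000/6350)²·(1 − 58/1000)·0.64²/58 = 0.000164982
  stratum B: (2250/6350)²·(1 − 502/2250)·0.96²/502 = 0.000179067
  stratum C: (1300/6350)²·(1 − 231/1300)·1.43²/231 = 0.000305094
  stratum D: (1800/6350)²·(1 − 200/1800)·2.00²/200 = 0.00142848
V̂(x̄_st) = 0.00207763
SE(x̄_st) = √0.00207763 = 0.045581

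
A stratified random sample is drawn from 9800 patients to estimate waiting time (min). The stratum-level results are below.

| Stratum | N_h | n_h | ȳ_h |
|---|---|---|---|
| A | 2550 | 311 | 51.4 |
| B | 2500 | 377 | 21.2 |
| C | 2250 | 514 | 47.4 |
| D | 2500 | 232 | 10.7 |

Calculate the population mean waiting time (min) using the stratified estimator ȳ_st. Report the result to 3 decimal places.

ȳ_st ≈ 32.395

N = Σ N_h = 9800. Stratum weights W_h = N_h/N.
ȳ_st = (2550·51.4 + 2500·21.2 + 2250·47.4 + 2500·10.7) / 9800 = 32.39490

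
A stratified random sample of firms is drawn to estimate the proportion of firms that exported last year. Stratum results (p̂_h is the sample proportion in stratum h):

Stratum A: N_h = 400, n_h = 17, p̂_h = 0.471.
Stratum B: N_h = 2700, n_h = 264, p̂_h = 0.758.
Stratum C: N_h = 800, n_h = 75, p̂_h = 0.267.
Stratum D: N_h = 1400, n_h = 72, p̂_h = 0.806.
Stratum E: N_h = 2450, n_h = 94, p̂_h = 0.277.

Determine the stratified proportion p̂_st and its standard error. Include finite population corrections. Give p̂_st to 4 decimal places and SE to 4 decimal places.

N = 7750; stratum weights W_h = N_h/N.
p̂_st = Σ W_h p̂_h = (400·0.471 + 2700·0.758 + 800·0.267 + 1400·0.806 + 2450·0.277)/7750 = 0.54912
V̂(p̂_st) = Σ W_h² (1 − n_h/N_h) p̂_h(1−p̂_h)/(n_h−1):
  stratum A: (400/7750)²·(1 − 17/400)·0.471·0.529/16 = 3.97202e-05
  stratum B: (2700/7750)²·(1 − 264/2700)·0.758·0.242/263 = 7.63777e-05
  stratum C: (800/7750)²·(1 − 75/800)·0.267·0.733/74 = 2.55392e-05
  stratum D: (1400/7750)²·(1 − 72/1400)·0.806·0.194/71 = 6.81712e-05
  stratum E: (2450/7750)²·(1 − 94/2450)·0.277·0.723/93 = 0.000206954
V̂(p̂_st) = 0.000416762; SE = √V̂ = 0.0204148

p̂_st ≈ 0.5491, SE ≈ 0.0204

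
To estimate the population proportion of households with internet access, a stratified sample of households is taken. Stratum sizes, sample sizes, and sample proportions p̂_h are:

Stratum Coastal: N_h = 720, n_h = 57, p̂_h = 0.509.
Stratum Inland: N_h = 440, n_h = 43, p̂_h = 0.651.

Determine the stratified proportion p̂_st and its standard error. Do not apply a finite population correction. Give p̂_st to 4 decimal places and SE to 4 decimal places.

p̂_st ≈ 0.5629, SE ≈ 0.0500

N = 1160; stratum weights W_h = N_h/N.
p̂_st = Σ W_h p̂_h = (720·0.509 + 440·0.651)/1160 = 0.56286
V̂(p̂_st) = Σ W_h² p̂_h(1−p̂_h)/(n_h−1):
  stratum Coastal: (720/1160)²·0.509·0.491/56 = 0.00171933
  stratum Inland: (440/1160)²·0.651·0.349/42 = 0.000778299
V̂(p̂_st) = 0.00249763; SE = √V̂ = 0.0499763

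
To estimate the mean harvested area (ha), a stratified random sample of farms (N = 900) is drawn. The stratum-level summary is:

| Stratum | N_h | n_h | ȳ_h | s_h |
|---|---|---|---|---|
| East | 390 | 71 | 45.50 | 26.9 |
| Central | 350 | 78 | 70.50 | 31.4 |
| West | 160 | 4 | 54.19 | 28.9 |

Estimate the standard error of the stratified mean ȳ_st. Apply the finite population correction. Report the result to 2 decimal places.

V̂(ȳ_st) = Σ W_h² (1 − n_h/N_h) s_h²/n_h, with W_h = N_h/N and N = 900:
  stratum East: (390/900)²·(1 − 71/390)·26.9²/71 = 1.56537
  stratum Central: (350/900)²·(1 − 78/350)·31.4²/78 = 1.48565
  stratum West: (160/900)²·(1 − 4/160)·28.9²/4 = 6.43421
V̂(ȳ_st) = 9.48523
SE(ȳ_st) = √9.48523 = 3.07981

SE(ȳ_st) ≈ 3.08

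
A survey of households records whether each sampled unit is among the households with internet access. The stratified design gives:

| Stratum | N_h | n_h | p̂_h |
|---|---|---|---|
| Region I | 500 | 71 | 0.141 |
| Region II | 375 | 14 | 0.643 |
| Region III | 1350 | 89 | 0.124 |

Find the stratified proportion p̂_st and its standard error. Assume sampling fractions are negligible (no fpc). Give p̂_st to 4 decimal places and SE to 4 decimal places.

N = 2225; stratum weights W_h = N_h/N.
p̂_st = Σ W_h p̂_h = (500·0.141 + 375·0.643 + 1350·0.124)/2225 = 0.21529
V̂(p̂_st) = Σ W_h² p̂_h(1−p̂_h)/(n_h−1):
  stratum Region I: (500/2225)²·0.141·0.859/70 = 8.73764e-05
  stratum Region II: (375/2225)²·0.643·0.357/13 = 0.000501578
  stratum Region III: (1350/2225)²·0.124·0.876/88 = 0.000454413
V̂(p̂_st) = 0.00104337; SE = √V̂ = 0.0323012

p̂_st ≈ 0.2153, SE ≈ 0.0323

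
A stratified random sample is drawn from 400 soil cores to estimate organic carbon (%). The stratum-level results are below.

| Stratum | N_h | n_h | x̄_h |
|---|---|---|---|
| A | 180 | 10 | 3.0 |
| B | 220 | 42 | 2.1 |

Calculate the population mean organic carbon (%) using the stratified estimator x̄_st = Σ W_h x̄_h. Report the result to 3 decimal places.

N = Σ N_h = 400. Stratum weights W_h = N_h/N.
x̄_st = (180·3.0 + 220·2.1) / 400 = 2.50500

x̄_st ≈ 2.505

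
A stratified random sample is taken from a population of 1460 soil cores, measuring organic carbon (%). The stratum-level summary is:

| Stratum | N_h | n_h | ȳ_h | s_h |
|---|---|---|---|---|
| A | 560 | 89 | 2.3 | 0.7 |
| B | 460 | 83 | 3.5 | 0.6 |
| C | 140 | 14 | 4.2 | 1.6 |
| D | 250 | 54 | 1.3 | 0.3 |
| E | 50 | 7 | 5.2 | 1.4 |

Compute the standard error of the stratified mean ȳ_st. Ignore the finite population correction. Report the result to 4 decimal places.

SE(ȳ_st) ≈ 0.0574

V̂(ȳ_st) = Σ W_h² s_h²/n_h, with W_h = N_h/N and N = 1460:
  stratum A: (560/1460)²·0.7²/89 = 0.000809984
  stratum B: (460/1460)²·0.6²/83 = 0.000430561
  stratum C: (140/1460)²·1.6²/14 = 0.00168137
  stratum D: (250/1460)²·0.3²/54 = 4.88678e-05
  stratum E: (50/1460)²·1.4²/7 = 0.000328392
V̂(ȳ_st) = 0.00329917
SE(ȳ_st) = √0.00329917 = 0.0574384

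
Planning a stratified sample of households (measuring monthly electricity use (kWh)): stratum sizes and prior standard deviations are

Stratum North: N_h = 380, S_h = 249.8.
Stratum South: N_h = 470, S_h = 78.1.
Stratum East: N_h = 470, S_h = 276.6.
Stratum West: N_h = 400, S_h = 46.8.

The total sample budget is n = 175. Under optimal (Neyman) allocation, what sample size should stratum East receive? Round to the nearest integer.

81

Neyman allocation: n_h = n · N_h S_h / Σ N_i S_i, with n = 175.
  stratum North: N_h·S_h = 380·249.8 = 94924.00
  stratum South: N_h·S_h = 470·78.1 = 36707.00
  stratum East: N_h·S_h = 470·276.6 = 130002.00
  stratum West: N_h·S_h = 400·46.8 = 18720.00
Σ N_h S_h = 280353.00
n for stratum East = 175·130002.00/280353.00 = 81.149 → 81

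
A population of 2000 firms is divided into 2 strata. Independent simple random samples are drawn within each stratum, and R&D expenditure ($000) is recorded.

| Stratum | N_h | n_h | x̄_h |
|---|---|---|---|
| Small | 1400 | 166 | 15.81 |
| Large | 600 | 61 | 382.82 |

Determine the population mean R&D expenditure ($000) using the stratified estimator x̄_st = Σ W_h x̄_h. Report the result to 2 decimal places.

x̄_st ≈ 125.91

N = Σ N_h = 2000. Stratum weights W_h = N_h/N.
x̄_st = (1400·15.81 + 600·382.82) / 2000 = 125.9130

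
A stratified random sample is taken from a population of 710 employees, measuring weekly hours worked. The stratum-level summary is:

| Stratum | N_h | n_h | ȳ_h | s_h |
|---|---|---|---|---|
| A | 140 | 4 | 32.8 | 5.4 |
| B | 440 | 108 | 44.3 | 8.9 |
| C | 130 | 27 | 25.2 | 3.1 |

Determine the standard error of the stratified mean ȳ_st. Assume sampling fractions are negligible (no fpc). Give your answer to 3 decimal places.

V̂(ȳ_st) = Σ W_h² s_h²/n_h, with W_h = N_h/N and N = 710:
  stratum A: (140/710)²·5.4²/4 = 0.283444
  stratum B: (440/710)²·8.9²/108 = 0.281673
  stratum C: (130/710)²·3.1²/27 = 0.0119325
V̂(ȳ_st) = 0.577049
SE(ȳ_st) = √0.577049 = 0.759637

SE(ȳ_st) ≈ 0.760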